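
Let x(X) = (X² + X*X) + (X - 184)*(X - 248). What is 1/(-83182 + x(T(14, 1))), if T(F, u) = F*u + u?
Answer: -1/43355 ≈ -2.3065e-5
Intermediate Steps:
T(F, u) = u + F*u
x(X) = 2*X² + (-248 + X)*(-184 + X) (x(X) = (X² + X²) + (-184 + X)*(-248 + X) = 2*X² + (-248 + X)*(-184 + X))
1/(-83182 + x(T(14, 1))) = 1/(-83182 + (45632 - 432*(1 + 14) + 3*(1*(1 + 14))²)) = 1/(-83182 + (45632 - 432*15 + 3*(1*15)²)) = 1/(-83182 + (45632 - 432*15 + 3*15²)) = 1/(-83182 + (45632 - 6480 + 3*225)) = 1/(-83182 + (45632 - 6480 + 675)) = 1/(-83182 + 39827) = 1/(-43355) = -1/43355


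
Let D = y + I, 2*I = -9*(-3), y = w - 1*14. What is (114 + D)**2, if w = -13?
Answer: 40401/4 ≈ 10100.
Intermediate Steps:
y = -27 (y = -13 - 1*14 = -13 - 14 = -27)
I = 27/2 (I = (-9*(-3))/2 = (1/2)*27 = 27/2 ≈ 13.500)
D = -27/2 (D = -27 + 27/2 = -27/2 ≈ -13.500)
(114 + D)**2 = (114 - 27/2)**2 = (201/2)**2 = 40401/4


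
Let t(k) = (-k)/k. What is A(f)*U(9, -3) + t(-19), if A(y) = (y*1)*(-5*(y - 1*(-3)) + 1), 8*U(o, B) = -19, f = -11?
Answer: 8561/8 ≈ 1070.1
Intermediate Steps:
U(o, B) = -19/8 (U(o, B) = (1/8)*(-19) = -19/8)
t(k) = -1
A(y) = y*(-14 - 5*y) (A(y) = y*(-5*(y + 3) + 1) = y*(-5*(3 + y) + 1) = y*((-15 - 5*y) + 1) = y*(-14 - 5*y))
A(f)*U(9, -3) + t(-19) = -1*(-11)*(14 + 5*(-11))*(-19/8) - 1 = -1*(-11)*(14 - 55)*(-19/8) - 1 = -1*(-11)*(-41)*(-19/8) - 1 = -451*(-19/8) - 1 = 8569/8 - 1 = 8561/8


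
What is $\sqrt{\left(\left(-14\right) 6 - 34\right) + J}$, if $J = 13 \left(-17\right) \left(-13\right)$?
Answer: $\sqrt{2755} \approx 52.488$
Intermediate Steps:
$J = 2873$ ($J = \left(-221\right) \left(-13\right) = 2873$)
$\sqrt{\left(\left(-14\right) 6 - 34\right) + J} = \sqrt{\left(\left(-14\right) 6 - 34\right) + 2873} = \sqrt{\left(-84 - 34\right) + 2873} = \sqrt{-118 + 2873} = \sqrt{2755}$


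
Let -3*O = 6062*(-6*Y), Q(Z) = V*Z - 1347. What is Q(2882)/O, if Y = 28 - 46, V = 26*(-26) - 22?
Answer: 287569/31176 ≈ 9.2240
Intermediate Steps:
V = -698 (V = -676 - 22 = -698)
Y = -18
Q(Z) = -1347 - 698*Z (Q(Z) = -698*Z - 1347 = -1347 - 698*Z)
O = -218232 (O = -6062*(-6*(-18))/3 = -6062*108/3 = -⅓*654696 = -218232)
Q(2882)/O = (-1347 - 698*2882)/(-218232) = (-1347 - 2011636)*(-1/218232) = -2012983*(-1/218232) = 287569/31176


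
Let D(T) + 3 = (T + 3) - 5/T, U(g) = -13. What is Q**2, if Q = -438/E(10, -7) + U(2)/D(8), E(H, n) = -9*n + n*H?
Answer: 630712996/170569 ≈ 3697.7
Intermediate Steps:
D(T) = T - 5/T (D(T) = -3 + ((T + 3) - 5/T) = -3 + ((3 + T) - 5/T) = -3 + (3 + T - 5/T) = T - 5/T)
E(H, n) = -9*n + H*n
Q = 25114/413 (Q = -438*(-1/(7*(-9 + 10))) - 13/(8 - 5/8) = -438/((-7*1)) - 13/(8 - 5*1/8) = -438/(-7) - 13/(8 - 5/8) = -438*(-1/7) - 13/59/8 = 438/7 - 13*8/59 = 438/7 - 104/59 = 25114/413 ≈ 60.809)
Q**2 = (25114/413)**2 = 630712996/170569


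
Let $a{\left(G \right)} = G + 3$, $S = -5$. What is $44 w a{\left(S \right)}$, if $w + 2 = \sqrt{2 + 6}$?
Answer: $176 - 176 \sqrt{2} \approx -72.902$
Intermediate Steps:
$a{\left(G \right)} = 3 + G$
$w = -2 + 2 \sqrt{2}$ ($w = -2 + \sqrt{2 + 6} = -2 + \sqrt{8} = -2 + 2 \sqrt{2} \approx 0.82843$)
$44 w a{\left(S \right)} = 44 \left(-2 + 2 \sqrt{2}\right) \left(3 - 5\right) = \left(-88 + 88 \sqrt{2}\right) \left(-2\right) = 176 - 176 \sqrt{2}$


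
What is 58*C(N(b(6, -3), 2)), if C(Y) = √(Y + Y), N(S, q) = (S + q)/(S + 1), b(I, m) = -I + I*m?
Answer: 116*√253/23 ≈ 80.221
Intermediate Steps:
N(S, q) = (S + q)/(1 + S)
C(Y) = √2*√Y (C(Y) = √(2*Y) = √2*√Y)
58*C(N(b(6, -3), 2)) = 58*(√2*√((6*(-1 - 3) + 2)/(1 + 6*(-1 - 3)))) = 58*(√2*√((6*(-4) + 2)/(1 + 6*(-4)))) = 58*(√2*√((-24 + 2)/(1 - 24))) = 58*(√2*√(-22/(-23))) = 58*(√2*√(-1/23*(-22))) = 58*(√2*√(22/23)) = 58*(√2*(√506/23)) = 58*(2*√253/23) = 116*√253/23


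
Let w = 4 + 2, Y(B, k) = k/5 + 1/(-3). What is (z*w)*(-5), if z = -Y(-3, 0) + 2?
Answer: -70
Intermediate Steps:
Y(B, k) = -⅓ + k/5 (Y(B, k) = k*(⅕) + 1*(-⅓) = k/5 - ⅓ = -⅓ + k/5)
w = 6
z = 7/3 (z = -(-⅓ + (⅕)*0) + 2 = -(-⅓ + 0) + 2 = -1*(-⅓) + 2 = ⅓ + 2 = 7/3 ≈ 2.3333)
(z*w)*(-5) = ((7/3)*6)*(-5) = 14*(-5) = -70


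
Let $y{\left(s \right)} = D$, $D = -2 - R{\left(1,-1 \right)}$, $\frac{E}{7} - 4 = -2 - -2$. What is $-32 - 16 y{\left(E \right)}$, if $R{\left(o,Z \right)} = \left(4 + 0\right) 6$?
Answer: $384$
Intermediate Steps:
$E = 28$ ($E = 28 + 7 \left(-2 - -2\right) = 28 + 7 \left(-2 + 2\right) = 28 + 7 \cdot 0 = 28 + 0 = 28$)
$R{\left(o,Z \right)} = 24$ ($R{\left(o,Z \right)} = 4 \cdot 6 = 24$)
$D = -26$ ($D = -2 - 24 = -26$)
$y{\left(s \right)} = -26$
$-32 - 16 y{\left(E \right)} = -32 - -416 = -32 + 416 = 384$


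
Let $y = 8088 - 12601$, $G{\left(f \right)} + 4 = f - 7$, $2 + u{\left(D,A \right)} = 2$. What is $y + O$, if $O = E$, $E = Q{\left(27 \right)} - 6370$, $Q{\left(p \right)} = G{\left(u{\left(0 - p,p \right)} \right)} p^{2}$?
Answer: $-18902$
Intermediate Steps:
$u{\left(D,A \right)} = 0$ ($u{\left(D,A \right)} = -2 + 2 = 0$)
$G{\left(f \right)} = -11 + f$ ($G{\left(f \right)} = -4 + \left(f - 7\right) = -4 + \left(-7 + f\right) = -11 + f$)
$y = -4513$ ($y = 8088 - 12601 = -4513$)
$Q{\left(p \right)} = - 11 p^{2}$ ($Q{\left(p \right)} = \left(-11 + 0\right) p^{2} = - 11 p^{2}$)
$E = -14389$ ($E = - 11 \cdot 27^{2} - 6370 = \left(-11\right) 729 - 6370 = -8019 - 6370 = -14389$)
$O = -14389$
$y + O = -4513 - 14389 = -18902$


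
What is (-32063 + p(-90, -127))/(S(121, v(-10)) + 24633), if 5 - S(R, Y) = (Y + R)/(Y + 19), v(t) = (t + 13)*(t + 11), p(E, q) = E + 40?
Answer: -353243/270956 ≈ -1.3037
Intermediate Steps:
p(E, q) = 40 + E
v(t) = (11 + t)*(13 + t) (v(t) = (13 + t)*(11 + t) = (11 + t)*(13 + t))
S(R, Y) = 5 - (R + Y)/(19 + Y) (S(R, Y) = 5 - (Y + R)/(Y + 19) = 5 - (R + Y)/(19 + Y))
(-32063 + p(-90, -127))/(S(121, v(-10)) + 24633) = (-32063 + (40 - 90))/((95 - 1*121 + 4*(143 + (-10)**2 + 24*(-10)))/(19 + (143 + (-10)**2 + 24*(-10))) + 24633) = (-32063 - 50)/((95 - 121 + 4*(143 + 100 - 240))/(19 + (143 + 100 - 240)) + 24633) = -32113/((95 - 121 + 4*3)/(19 + 3) + 24633) = -32113/((95 - 121 + 12)/22 + 24633) = -32113/((1/22)*(-14) + 24633) = -32113/(-7/11 + 24633) = -32113/270956/11 = -32113*11/270956 = -353243/270956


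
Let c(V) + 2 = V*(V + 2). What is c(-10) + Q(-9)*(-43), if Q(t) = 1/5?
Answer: 347/5 ≈ 69.400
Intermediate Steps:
c(V) = -2 + V*(2 + V) (c(V) = -2 + V*(V + 2) = -2 + V*(2 + V))
Q(t) = ⅕
c(-10) + Q(-9)*(-43) = (-2 + (-10)² + 2*(-10)) + (⅕)*(-43) = (-2 + 100 - 20) - 43/5 = 78 - 43/5 = 347/5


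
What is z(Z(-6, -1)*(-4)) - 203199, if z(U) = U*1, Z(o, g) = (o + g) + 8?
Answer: -203203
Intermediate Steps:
Z(o, g) = 8 + g + o (Z(o, g) = (g + o) + 8 = 8 + g + o)
z(U) = U
z(Z(-6, -1)*(-4)) - 203199 = (8 - 1 - 6)*(-4) - 203199 = 1*(-4) - 203199 = -4 - 203199 = -203203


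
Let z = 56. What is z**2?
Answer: 3136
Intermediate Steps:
z**2 = 56**2 = 3136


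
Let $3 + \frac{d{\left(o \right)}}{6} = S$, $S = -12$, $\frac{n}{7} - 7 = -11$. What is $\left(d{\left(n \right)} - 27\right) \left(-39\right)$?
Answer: $4563$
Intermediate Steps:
$n = -28$ ($n = 49 + 7 \left(-11\right) = 49 - 77 = -28$)
$d{\left(o \right)} = -90$ ($d{\left(o \right)} = -18 + 6 \left(-12\right) = -18 - 72 = -90$)
$\left(d{\left(n \right)} - 27\right) \left(-39\right) = \left(-90 - 27\right) \left(-39\right) = \left(-117\right) \left(-39\right) = 4563$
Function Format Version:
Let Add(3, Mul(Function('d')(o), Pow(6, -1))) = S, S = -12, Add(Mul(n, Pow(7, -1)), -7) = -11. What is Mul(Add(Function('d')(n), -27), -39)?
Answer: 4563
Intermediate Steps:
n = -28 (n = Add(49, Mul(7, -11)) = Add(49, -77) = -28)
Function('d')(o) = -90 (Function('d')(o) = Add(-18, Mul(6, -12)) = Add(-18, -72) = -90)
Mul(Add(Function('d')(n), -27), -39) = Mul(Add(-90, -27), -39) = Mul(-117, -39) = 4563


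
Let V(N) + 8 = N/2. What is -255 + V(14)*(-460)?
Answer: 205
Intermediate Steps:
V(N) = -8 + N/2
-255 + V(14)*(-460) = -255 + (-8 + (½)*14)*(-460) = -255 + (-8 + 7)*(-460) = -255 - 1*(-460) = -255 + 460 = 205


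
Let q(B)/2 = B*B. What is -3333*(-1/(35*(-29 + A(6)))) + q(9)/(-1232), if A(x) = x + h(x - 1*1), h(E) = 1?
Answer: -13737/3080 ≈ -4.4601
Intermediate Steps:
q(B) = 2*B² (q(B) = 2*(B*B) = 2*B²)
A(x) = 1 + x (A(x) = x + 1 = 1 + x)
-3333*(-1/(35*(-29 + A(6)))) + q(9)/(-1232) = -3333*(-1/(35*(-29 + (1 + 6)))) + (2*9²)/(-1232) = -3333*(-1/(35*(-29 + 7))) + (2*81)*(-1/1232) = -3333/((-22*(-35))) + 162*(-1/1232) = -3333/770 - 81/616 = -3333*1/770 - 81/616 = -303/70 - 81/616 = -13737/3080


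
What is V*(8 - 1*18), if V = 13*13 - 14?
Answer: -1550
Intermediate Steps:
V = 155 (V = 169 - 14 = 155)
V*(8 - 1*18) = 155*(8 - 1*18) = 155*(8 - 18) = 155*(-10) = -1550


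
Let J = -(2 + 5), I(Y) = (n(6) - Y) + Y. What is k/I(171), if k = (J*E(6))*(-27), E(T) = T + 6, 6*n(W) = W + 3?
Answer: 1512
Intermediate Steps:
n(W) = ½ + W/6 (n(W) = (W + 3)/6 = (3 + W)/6 = ½ + W/6)
I(Y) = 3/2 (I(Y) = ((½ + (⅙)*6) - Y) + Y = ((½ + 1) - Y) + Y = (3/2 - Y) + Y = 3/2)
E(T) = 6 + T
J = -7 (J = -1*7 = -7)
k = 2268 (k = -7*(6 + 6)*(-27) = -7*12*(-27) = -84*(-27) = 2268)
k/I(171) = 2268/(3/2) = 2268*(⅔) = 1512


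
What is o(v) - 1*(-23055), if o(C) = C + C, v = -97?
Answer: 22861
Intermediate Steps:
o(C) = 2*C
o(v) - 1*(-23055) = 2*(-97) - 1*(-23055) = -194 + 23055 = 22861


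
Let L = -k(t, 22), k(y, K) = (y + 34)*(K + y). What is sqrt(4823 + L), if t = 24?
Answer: sqrt(2155) ≈ 46.422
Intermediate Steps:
k(y, K) = (34 + y)*(K + y)
L = -2668 (L = -(24**2 + 34*22 + 34*24 + 22*24) = -(576 + 748 + 816 + 528) = -1*2668 = -2668)
sqrt(4823 + L) = sqrt(4823 - 2668) = sqrt(2155)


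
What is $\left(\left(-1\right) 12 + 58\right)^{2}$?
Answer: $2116$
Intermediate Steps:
$\left(\left(-1\right) 12 + 58\right)^{2} = \left(-12 + 58\right)^{2} = 46^{2} = 2116$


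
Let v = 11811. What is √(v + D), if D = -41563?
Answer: 2*I*√7438 ≈ 172.49*I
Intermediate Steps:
√(v + D) = √(11811 - 41563) = √(-29752) = 2*I*√7438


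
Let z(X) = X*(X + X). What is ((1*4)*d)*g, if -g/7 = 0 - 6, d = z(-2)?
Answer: 1344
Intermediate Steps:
z(X) = 2*X² (z(X) = X*(2*X) = 2*X²)
d = 8 (d = 2*(-2)² = 2*4 = 8)
g = 42 (g = -7*(0 - 6) = -7*(-6) = 42)
((1*4)*d)*g = ((1*4)*8)*42 = (4*8)*42 = 32*42 = 1344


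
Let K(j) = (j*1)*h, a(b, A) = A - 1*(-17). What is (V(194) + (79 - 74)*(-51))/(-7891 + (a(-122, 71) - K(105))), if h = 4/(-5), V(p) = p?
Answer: 61/7719 ≈ 0.0079026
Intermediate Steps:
h = -4/5 (h = 4*(-1/5) = -4/5 ≈ -0.80000)
a(b, A) = 17 + A (a(b, A) = A + 17 = 17 + A)
K(j) = -4*j/5 (K(j) = (j*1)*(-4/5) = j*(-4/5) = -4*j/5)
(V(194) + (79 - 74)*(-51))/(-7891 + (a(-122, 71) - K(105))) = (194 + (79 - 74)*(-51))/(-7891 + ((17 + 71) - (-4)*105/5)) = (194 + 5*(-51))/(-7891 + (88 - 1*(-84))) = (194 - 255)/(-7891 + (88 + 84)) = -61/(-7891 + 172) = -61/(-7719) = -61*(-1/7719) = 61/7719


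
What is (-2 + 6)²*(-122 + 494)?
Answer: 5952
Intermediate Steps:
(-2 + 6)²*(-122 + 494) = 4²*372 = 16*372 = 5952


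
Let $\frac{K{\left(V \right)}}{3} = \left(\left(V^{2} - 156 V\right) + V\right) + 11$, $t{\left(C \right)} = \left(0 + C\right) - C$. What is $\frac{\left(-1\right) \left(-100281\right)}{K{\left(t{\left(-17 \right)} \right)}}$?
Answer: $\frac{33427}{11} \approx 3038.8$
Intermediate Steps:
$t{\left(C \right)} = 0$ ($t{\left(C \right)} = C - C = 0$)
$K{\left(V \right)} = 33 - 465 V + 3 V^{2}$ ($K{\left(V \right)} = 3 \left(\left(\left(V^{2} - 156 V\right) + V\right) + 11\right) = 3 \left(\left(V^{2} - 155 V\right) + 11\right) = 3 \left(11 + V^{2} - 155 V\right) = 33 - 465 V + 3 V^{2}$)
$\frac{\left(-1\right) \left(-100281\right)}{K{\left(t{\left(-17 \right)} \right)}} = \frac{\left(-1\right) \left(-100281\right)}{33 - 0 + 3 \cdot 0^{2}} = \frac{100281}{33 + 0 + 3 \cdot 0} = \frac{100281}{33 + 0 + 0} = \frac{100281}{33} = 100281 \cdot \frac{1}{33} = \frac{33427}{11}$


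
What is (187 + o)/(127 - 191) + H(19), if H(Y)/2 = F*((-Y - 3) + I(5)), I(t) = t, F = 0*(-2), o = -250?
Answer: 63/64 ≈ 0.98438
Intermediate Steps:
F = 0
H(Y) = 0 (H(Y) = 2*(0*((-Y - 3) + 5)) = 2*(0*((-3 - Y) + 5)) = 2*(0*(2 - Y)) = 2*0 = 0)
(187 + o)/(127 - 191) + H(19) = (187 - 250)/(127 - 191) + 0 = -63/(-64) + 0 = -63*(-1/64) + 0 = 63/64 + 0 = 63/64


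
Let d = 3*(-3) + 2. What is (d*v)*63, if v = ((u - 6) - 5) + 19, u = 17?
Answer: -11025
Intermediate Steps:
d = -7 (d = -9 + 2 = -7)
v = 25 (v = ((17 - 6) - 5) + 19 = (11 - 5) + 19 = 6 + 19 = 25)
(d*v)*63 = -7*25*63 = -175*63 = -11025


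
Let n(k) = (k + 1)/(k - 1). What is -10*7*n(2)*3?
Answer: -630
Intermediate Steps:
n(k) = (1 + k)/(-1 + k)
-10*7*n(2)*3 = -10*7*((1 + 2)/(-1 + 2))*3 = -10*7*(3/1)*3 = -10*7*(1*3)*3 = -10*7*3*3 = -210*3 = -10*63 = -630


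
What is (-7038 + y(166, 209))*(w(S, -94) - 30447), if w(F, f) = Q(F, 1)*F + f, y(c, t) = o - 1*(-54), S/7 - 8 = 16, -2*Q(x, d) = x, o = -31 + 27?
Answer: 312035164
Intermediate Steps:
o = -4
Q(x, d) = -x/2
S = 168 (S = 56 + 7*16 = 56 + 112 = 168)
y(c, t) = 50 (y(c, t) = -4 - 1*(-54) = -4 + 54 = 50)
w(F, f) = f - F²/2 (w(F, f) = (-F/2)*F + f = -F²/2 + f = f - F²/2)
(-7038 + y(166, 209))*(w(S, -94) - 30447) = (-7038 + 50)*((-94 - ½*168²) - 30447) = -6988*((-94 - ½*28224) - 30447) = -6988*((-94 - 14112) - 30447) = -6988*(-14206 - 30447) = -6988*(-44653) = 312035164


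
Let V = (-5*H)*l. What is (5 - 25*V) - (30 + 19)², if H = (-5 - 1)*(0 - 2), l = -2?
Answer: -5396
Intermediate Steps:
H = 12 (H = -6*(-2) = 12)
V = 120 (V = -5*12*(-2) = -60*(-2) = 120)
(5 - 25*V) - (30 + 19)² = (5 - 25*120) - (30 + 19)² = (5 - 3000) - 1*49² = -2995 - 1*2401 = -2995 - 2401 = -5396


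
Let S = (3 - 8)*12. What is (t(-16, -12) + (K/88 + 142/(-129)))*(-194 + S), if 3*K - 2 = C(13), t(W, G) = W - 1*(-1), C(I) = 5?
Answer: 7724775/1892 ≈ 4082.9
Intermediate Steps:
t(W, G) = 1 + W (t(W, G) = W + 1 = 1 + W)
K = 7/3 (K = ⅔ + (⅓)*5 = ⅔ + 5/3 = 7/3 ≈ 2.3333)
S = -60 (S = -5*12 = -60)
(t(-16, -12) + (K/88 + 142/(-129)))*(-194 + S) = ((1 - 16) + ((7/3)/88 + 142/(-129)))*(-194 - 60) = (-15 + ((7/3)*(1/88) + 142*(-1/129)))*(-254) = (-15 + (7/264 - 142/129))*(-254) = (-15 - 4065/3784)*(-254) = -60825/3784*(-254) = 7724775/1892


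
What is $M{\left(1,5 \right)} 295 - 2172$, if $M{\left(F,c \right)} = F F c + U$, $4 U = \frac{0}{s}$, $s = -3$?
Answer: $-697$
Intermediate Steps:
$U = 0$ ($U = \frac{0 \frac{1}{-3}}{4} = \frac{0 \left(- \frac{1}{3}\right)}{4} = \frac{1}{4} \cdot 0 = 0$)
$M{\left(F,c \right)} = c F^{2}$ ($M{\left(F,c \right)} = F F c + 0 = F^{2} c + 0 = c F^{2} + 0 = c F^{2}$)
$M{\left(1,5 \right)} 295 - 2172 = 5 \cdot 1^{2} \cdot 295 - 2172 = 5 \cdot 1 \cdot 295 - 2172 = 5 \cdot 295 - 2172 = 1475 - 2172 = -697$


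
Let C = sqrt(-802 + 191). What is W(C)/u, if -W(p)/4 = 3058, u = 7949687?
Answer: -12232/7949687 ≈ -0.0015387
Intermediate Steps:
C = I*sqrt(611) (C = sqrt(-611) = I*sqrt(611) ≈ 24.718*I)
W(p) = -12232 (W(p) = -4*3058 = -12232)
W(C)/u = -12232/7949687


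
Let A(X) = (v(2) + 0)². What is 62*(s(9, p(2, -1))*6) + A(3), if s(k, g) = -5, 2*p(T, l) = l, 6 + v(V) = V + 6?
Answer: -1856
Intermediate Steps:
v(V) = V (v(V) = -6 + (V + 6) = -6 + (6 + V) = V)
p(T, l) = l/2
A(X) = 4 (A(X) = (2 + 0)² = 2² = 4)
62*(s(9, p(2, -1))*6) + A(3) = 62*(-5*6) + 4 = 62*(-30) + 4 = -1860 + 4 = -1856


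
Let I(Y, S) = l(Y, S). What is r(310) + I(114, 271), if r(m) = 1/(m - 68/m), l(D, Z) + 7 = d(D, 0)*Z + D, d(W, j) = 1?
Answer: 18150203/48016 ≈ 378.00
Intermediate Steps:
l(D, Z) = -7 + D + Z (l(D, Z) = -7 + (1*Z + D) = -7 + (Z + D) = -7 + (D + Z) = -7 + D + Z)
I(Y, S) = -7 + S + Y (I(Y, S) = -7 + Y + S = -7 + S + Y)
r(310) + I(114, 271) = 310/(-68 + 310²) + (-7 + 271 + 114) = 310/(-68 + 96100) + 378 = 310/96032 + 378 = 310*(1/96032) + 378 = 155/48016 + 378 = 18150203/48016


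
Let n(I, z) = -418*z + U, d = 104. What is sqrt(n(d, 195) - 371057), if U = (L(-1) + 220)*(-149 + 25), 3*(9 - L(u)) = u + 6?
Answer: I*sqrt(4326807)/3 ≈ 693.37*I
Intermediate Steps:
L(u) = 7 - u/3 (L(u) = 9 - (u + 6)/3 = 9 - (6 + u)/3 = 9 + (-2 - u/3) = 7 - u/3)
U = -84568/3 (U = ((7 - 1/3*(-1)) + 220)*(-149 + 25) = ((7 + 1/3) + 220)*(-124) = (22/3 + 220)*(-124) = (682/3)*(-124) = -84568/3 ≈ -28189.)
n(I, z) = -84568/3 - 418*z (n(I, z) = -418*z - 84568/3 = -84568/3 - 418*z)
sqrt(n(d, 195) - 371057) = sqrt((-84568/3 - 418*195) - 371057) = sqrt((-84568/3 - 81510) - 371057) = sqrt(-329098/3 - 371057) = sqrt(-1442269/3) = I*sqrt(4326807)/3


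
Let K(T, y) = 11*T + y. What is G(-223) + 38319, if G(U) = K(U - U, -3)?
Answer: 38316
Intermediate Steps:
K(T, y) = y + 11*T
G(U) = -3 (G(U) = -3 + 11*(U - U) = -3 + 11*0 = -3 + 0 = -3)
G(-223) + 38319 = -3 + 38319 = 38316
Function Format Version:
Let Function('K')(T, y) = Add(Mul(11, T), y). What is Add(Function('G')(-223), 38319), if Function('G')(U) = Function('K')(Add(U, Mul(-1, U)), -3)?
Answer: 38316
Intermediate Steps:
Function('K')(T, y) = Add(y, Mul(11, T))
Function('G')(U) = -3 (Function('G')(U) = Add(-3, Mul(11, Add(U, Mul(-1, U)))) = Add(-3, Mul(11, 0)) = Add(-3, 0) = -3)
Add(Function('G')(-223), 38319) = Add(-3, 38319) = 38316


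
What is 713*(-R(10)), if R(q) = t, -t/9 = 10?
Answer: 64170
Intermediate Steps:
t = -90 (t = -9*10 = -90)
R(q) = -90
713*(-R(10)) = 713*(-1*(-90)) = 713*90 = 64170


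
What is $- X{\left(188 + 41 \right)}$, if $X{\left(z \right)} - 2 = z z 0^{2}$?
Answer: $-2$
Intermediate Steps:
$X{\left(z \right)} = 2$ ($X{\left(z \right)} = 2 + z z 0^{2} = 2 + z^{2} \cdot 0 = 2 + 0 = 2$)
$- X{\left(188 + 41 \right)} = \left(-1\right) 2 = -2$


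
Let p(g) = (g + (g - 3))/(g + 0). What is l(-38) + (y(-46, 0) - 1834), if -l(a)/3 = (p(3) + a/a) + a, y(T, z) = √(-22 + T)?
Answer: -1726 + 2*I*√17 ≈ -1726.0 + 8.2462*I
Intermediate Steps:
p(g) = (-3 + 2*g)/g (p(g) = (g + (-3 + g))/g = (-3 + 2*g)/g)
l(a) = -6 - 3*a (l(a) = -3*(((2 - 3/3) + a/a) + a) = -3*(((2 - 3*⅓) + 1) + a) = -3*(((2 - 1) + 1) + a) = -3*((1 + 1) + a) = -3*(2 + a) = -6 - 3*a)
l(-38) + (y(-46, 0) - 1834) = (-6 - 3*(-38)) + (√(-22 - 46) - 1834) = (-6 + 114) + (√(-68) - 1834) = 108 + (2*I*√17 - 1834) = 108 + (-1834 + 2*I*√17) = -1726 + 2*I*√17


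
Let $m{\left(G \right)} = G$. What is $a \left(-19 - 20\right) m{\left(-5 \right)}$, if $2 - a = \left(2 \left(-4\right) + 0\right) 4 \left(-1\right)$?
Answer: $-5850$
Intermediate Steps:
$a = -30$ ($a = 2 - \left(2 \left(-4\right) + 0\right) 4 \left(-1\right) = 2 - \left(-8 + 0\right) 4 \left(-1\right) = 2 - \left(-8\right) 4 \left(-1\right) = 2 - \left(-32\right) \left(-1\right) = 2 - 32 = -30$)
$a \left(-19 - 20\right) m{\left(-5 \right)} = - 30 \left(-19 - 20\right) \left(-5\right) = \left(-30\right) \left(-39\right) \left(-5\right) = 1170 \left(-5\right) = -5850$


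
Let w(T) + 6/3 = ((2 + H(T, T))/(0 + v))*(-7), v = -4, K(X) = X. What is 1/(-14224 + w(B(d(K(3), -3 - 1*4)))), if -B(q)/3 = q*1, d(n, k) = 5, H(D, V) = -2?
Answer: -1/14226 ≈ -7.0294e-5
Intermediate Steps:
B(q) = -3*q
w(T) = -2 (w(T) = -2 + ((2 - 2)/(0 - 4))*(-7) = -2 + (0/(-4))*(-7) = -2 + (0*(-¼))*(-7) = -2 + 0*(-7) = -2 + 0 = -2)
1/(-14224 + w(B(d(K(3), -3 - 1*4)))) = 1/(-14224 - 2) = 1/(-14226) = -1/14226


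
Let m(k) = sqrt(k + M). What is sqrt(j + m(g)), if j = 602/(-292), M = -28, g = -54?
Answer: sqrt(-43946 + 21316*I*sqrt(82))/146 ≈ 1.9007 + 2.3821*I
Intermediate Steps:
m(k) = sqrt(-28 + k) (m(k) = sqrt(k - 28) = sqrt(-28 + k))
j = -301/146 (j = 602*(-1/292) = -301/146 ≈ -2.0616)
sqrt(j + m(g)) = sqrt(-301/146 + sqrt(-28 - 54)) = sqrt(-301/146 + sqrt(-82)) = sqrt(-301/146 + I*sqrt(82))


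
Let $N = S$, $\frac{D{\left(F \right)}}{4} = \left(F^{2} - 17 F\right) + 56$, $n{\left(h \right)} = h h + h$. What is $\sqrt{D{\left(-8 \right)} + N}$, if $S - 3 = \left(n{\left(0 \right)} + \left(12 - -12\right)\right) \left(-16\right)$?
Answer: $\sqrt{643} \approx 25.357$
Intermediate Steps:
$n{\left(h \right)} = h + h^{2}$ ($n{\left(h \right)} = h^{2} + h = h + h^{2}$)
$S = -381$ ($S = 3 + \left(0 \left(1 + 0\right) + \left(12 - -12\right)\right) \left(-16\right) = 3 + \left(0 \cdot 1 + \left(12 + 12\right)\right) \left(-16\right) = 3 + \left(0 + 24\right) \left(-16\right) = 3 + 24 \left(-16\right) = 3 - 384 = -381$)
$D{\left(F \right)} = 224 - 68 F + 4 F^{2}$ ($D{\left(F \right)} = 4 \left(\left(F^{2} - 17 F\right) + 56\right) = 4 \left(56 + F^{2} - 17 F\right) = 224 - 68 F + 4 F^{2}$)
$N = -381$
$\sqrt{D{\left(-8 \right)} + N} = \sqrt{\left(224 - -544 + 4 \left(-8\right)^{2}\right) - 381} = \sqrt{\left(224 + 544 + 4 \cdot 64\right) - 381} = \sqrt{\left(224 + 544 + 256\right) - 381} = \sqrt{1024 - 381} = \sqrt{643}$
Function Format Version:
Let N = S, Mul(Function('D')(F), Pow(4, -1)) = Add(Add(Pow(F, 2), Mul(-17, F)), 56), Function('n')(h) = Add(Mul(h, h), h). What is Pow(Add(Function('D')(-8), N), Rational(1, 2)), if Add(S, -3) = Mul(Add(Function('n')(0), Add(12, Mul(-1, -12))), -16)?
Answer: Pow(643, Rational(1, 2)) ≈ 25.357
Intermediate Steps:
Function('n')(h) = Add(h, Pow(h, 2)) (Function('n')(h) = Add(Pow(h, 2), h) = Add(h, Pow(h, 2)))
S = -381 (S = Add(3, Mul(Add(Mul(0, Add(1, 0)), Add(12, Mul(-1, -12))), -16)) = Add(3, Mul(Add(Mul(0, 1), Add(12, 12)), -16)) = Add(3, Mul(Add(0, 24), -16)) = Add(3, Mul(24, -16)) = Add(3, -384) = -381)
Function('D')(F) = Add(224, Mul(-68, F), Mul(4, Pow(F, 2))) (Function('D')(F) = Mul(4, Add(Add(Pow(F, 2), Mul(-17, F)), 56)) = Mul(4, Add(56, Pow(F, 2), Mul(-17, F))) = Add(224, Mul(-68, F), Mul(4, Pow(F, 2))))
N = -381
Pow(Add(Function('D')(-8), N), Rational(1, 2)) = Pow(Add(Add(224, Mul(-68, -8), Mul(4, Pow(-8, 2))), -381), Rational(1, 2)) = Pow(Add(Add(224, 544, Mul(4, 64)), -381), Rational(1, 2)) = Pow(Add(Add(224, 544, 256), -381), Rational(1, 2)) = Pow(Add(1024, -381), Rational(1, 2)) = Pow(643, Rational(1, 2))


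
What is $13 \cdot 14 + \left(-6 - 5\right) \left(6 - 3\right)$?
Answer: $149$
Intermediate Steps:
$13 \cdot 14 + \left(-6 - 5\right) \left(6 - 3\right) = 182 - 33 = 149$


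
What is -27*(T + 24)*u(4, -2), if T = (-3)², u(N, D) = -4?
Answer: 3564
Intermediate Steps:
T = 9
-27*(T + 24)*u(4, -2) = -27*(9 + 24)*(-4) = -891*(-4) = -27*(-132) = 3564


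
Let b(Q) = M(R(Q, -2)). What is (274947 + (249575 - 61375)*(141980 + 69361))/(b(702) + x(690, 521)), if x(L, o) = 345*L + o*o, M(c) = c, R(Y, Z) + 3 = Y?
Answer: 39774651147/510190 ≈ 77961.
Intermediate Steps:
R(Y, Z) = -3 + Y
b(Q) = -3 + Q
x(L, o) = o² + 345*L (x(L, o) = 345*L + o² = o² + 345*L)
(274947 + (249575 - 61375)*(141980 + 69361))/(b(702) + x(690, 521)) = (274947 + (249575 - 61375)*(141980 + 69361))/((-3 + 702) + (521² + 345*690)) = (274947 + 188200*211341)/(699 + (271441 + 238050)) = (274947 + 39774376200)/(699 + 509491) = 39774651147/510190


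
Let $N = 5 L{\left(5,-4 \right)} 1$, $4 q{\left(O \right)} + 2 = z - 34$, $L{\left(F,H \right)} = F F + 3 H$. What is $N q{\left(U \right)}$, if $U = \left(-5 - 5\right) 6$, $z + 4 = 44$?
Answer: $65$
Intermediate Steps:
$L{\left(F,H \right)} = F^{2} + 3 H$
$z = 40$ ($z = -4 + 44 = 40$)
$U = -60$ ($U = \left(-10\right) 6 = -60$)
$q{\left(O \right)} = 1$ ($q{\left(O \right)} = - \frac{1}{2} + \frac{40 - 34}{4} = - \frac{1}{2} + \frac{1}{4} \cdot 6 = - \frac{1}{2} + \frac{3}{2} = 1$)
$N = 65$ ($N = 5 \left(5^{2} + 3 \left(-4\right)\right) 1 = 5 \left(25 - 12\right) 1 = 5 \cdot 13 \cdot 1 = 65 \cdot 1 = 65$)
$N q{\left(U \right)} = 65 \cdot 1 = 65$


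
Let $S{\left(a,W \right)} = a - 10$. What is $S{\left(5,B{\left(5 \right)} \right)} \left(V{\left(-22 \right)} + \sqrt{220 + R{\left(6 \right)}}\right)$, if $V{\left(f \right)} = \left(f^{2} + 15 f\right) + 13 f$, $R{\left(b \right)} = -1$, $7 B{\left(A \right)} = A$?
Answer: $660 - 5 \sqrt{219} \approx 586.01$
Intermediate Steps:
$B{\left(A \right)} = \frac{A}{7}$
$V{\left(f \right)} = f^{2} + 28 f$
$S{\left(a,W \right)} = -10 + a$
$S{\left(5,B{\left(5 \right)} \right)} \left(V{\left(-22 \right)} + \sqrt{220 + R{\left(6 \right)}}\right) = \left(-10 + 5\right) \left(- 22 \left(28 - 22\right) + \sqrt{220 - 1}\right) = - 5 \left(\left(-22\right) 6 + \sqrt{219}\right) = - 5 \left(-132 + \sqrt{219}\right) = 660 - 5 \sqrt{219}$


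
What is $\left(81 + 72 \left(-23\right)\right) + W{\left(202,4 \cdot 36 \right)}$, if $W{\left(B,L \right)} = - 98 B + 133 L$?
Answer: $-2219$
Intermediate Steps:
$\left(81 + 72 \left(-23\right)\right) + W{\left(202,4 \cdot 36 \right)} = \left(81 + 72 \left(-23\right)\right) + \left(\left(-98\right) 202 + 133 \cdot 4 \cdot 36\right) = \left(81 - 1656\right) + \left(-19796 + 133 \cdot 144\right) = -1575 + \left(-19796 + 19152\right) = -1575 - 644 = -2219$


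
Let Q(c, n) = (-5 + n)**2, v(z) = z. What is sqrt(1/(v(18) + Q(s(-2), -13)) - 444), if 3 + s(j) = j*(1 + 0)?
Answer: I*sqrt(5770186)/114 ≈ 21.071*I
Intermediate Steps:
s(j) = -3 + j (s(j) = -3 + j*(1 + 0) = -3 + j*1 = -3 + j)
sqrt(1/(v(18) + Q(s(-2), -13)) - 444) = sqrt(1/(18 + (-5 - 13)**2) - 444) = sqrt(1/(18 + (-18)**2) - 444) = sqrt(1/(18 + 324) - 444) = sqrt(1/342 - 444) = sqrt(-151847/342) = I*sqrt(5770186)/114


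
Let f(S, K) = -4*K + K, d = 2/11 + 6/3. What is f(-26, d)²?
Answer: 5184/121 ≈ 42.843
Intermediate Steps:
d = 24/11 (d = 2*(1/11) + 6*(⅓) = 2/11 + 2 = 24/11 ≈ 2.1818)
f(S, K) = -3*K
f(-26, d)² = (-3*24/11)² = (-72/11)² = 5184/121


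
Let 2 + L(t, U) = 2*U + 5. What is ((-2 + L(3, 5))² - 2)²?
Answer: 14161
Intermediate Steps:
L(t, U) = 3 + 2*U (L(t, U) = -2 + (2*U + 5) = -2 + (5 + 2*U) = 3 + 2*U)
((-2 + L(3, 5))² - 2)² = ((-2 + (3 + 2*5))² - 2)² = ((-2 + (3 + 10))² - 2)² = ((-2 + 13)² - 2)² = (11² - 2)² = (121 - 2)² = 119² = 14161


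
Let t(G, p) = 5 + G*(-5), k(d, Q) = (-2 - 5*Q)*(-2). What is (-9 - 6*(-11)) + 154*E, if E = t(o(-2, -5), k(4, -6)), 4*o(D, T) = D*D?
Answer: 57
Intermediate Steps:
o(D, T) = D²/4 (o(D, T) = (D*D)/4 = D²/4)
k(d, Q) = 4 + 10*Q
t(G, p) = 5 - 5*G
E = 0 (E = 5 - 5*(-2)²/4 = 5 - 5*4/4 = 5 - 5*1 = 5 - 5 = 0)
(-9 - 6*(-11)) + 154*E = (-9 - 6*(-11)) + 154*0 = (-9 + 66) + 0 = 57 + 0 = 57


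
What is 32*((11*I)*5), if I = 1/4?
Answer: 440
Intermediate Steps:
I = ¼ ≈ 0.25000
32*((11*I)*5) = 32*((11*(¼))*5) = 32*((11/4)*5) = 32*(55/4) = 440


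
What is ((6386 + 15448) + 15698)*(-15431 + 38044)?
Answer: 848711116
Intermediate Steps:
((6386 + 15448) + 15698)*(-15431 + 38044) = (21834 + 15698)*22613 = 37532*22613 = 848711116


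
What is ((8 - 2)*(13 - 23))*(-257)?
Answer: 15420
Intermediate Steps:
((8 - 2)*(13 - 23))*(-257) = (6*(-10))*(-257) = -60*(-257) = 15420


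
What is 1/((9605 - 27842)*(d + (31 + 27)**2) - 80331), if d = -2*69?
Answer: -1/58912893 ≈ -1.6974e-8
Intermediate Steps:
d = -138
1/((9605 - 27842)*(d + (31 + 27)**2) - 80331) = 1/((9605 - 27842)*(-138 + (31 + 27)**2) - 80331) = 1/(-18237*(-138 + 58**2) - 80331) = 1/(-18237*(-138 + 3364) - 80331) = 1/(-18237*3226 - 80331) = 1/(-58832562 - 80331) = 1/(-58912893) = -1/58912893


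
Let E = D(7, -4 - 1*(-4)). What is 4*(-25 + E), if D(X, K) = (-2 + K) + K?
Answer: -108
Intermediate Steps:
D(X, K) = -2 + 2*K
E = -2 (E = -2 + 2*(-4 - 1*(-4)) = -2 + 2*(-4 + 4) = -2 + 2*0 = -2 + 0 = -2)
4*(-25 + E) = 4*(-25 - 2) = 4*(-27) = -108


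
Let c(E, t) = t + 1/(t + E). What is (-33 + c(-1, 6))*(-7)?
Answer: 938/5 ≈ 187.60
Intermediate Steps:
c(E, t) = t + 1/(E + t)
(-33 + c(-1, 6))*(-7) = (-33 + (1 + 6² - 1*6)/(-1 + 6))*(-7) = (-33 + (1 + 36 - 6)/5)*(-7) = (-33 + (⅕)*31)*(-7) = (-33 + 31/5)*(-7) = -134/5*(-7) = 938/5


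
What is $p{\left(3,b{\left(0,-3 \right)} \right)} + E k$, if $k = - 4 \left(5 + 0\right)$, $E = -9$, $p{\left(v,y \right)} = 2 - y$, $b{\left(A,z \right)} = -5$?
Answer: $187$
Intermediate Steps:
$k = -20$ ($k = \left(-4\right) 5 = -20$)
$p{\left(3,b{\left(0,-3 \right)} \right)} + E k = \left(2 - -5\right) - -180 = \left(2 + 5\right) + 180 = 7 + 180 = 187$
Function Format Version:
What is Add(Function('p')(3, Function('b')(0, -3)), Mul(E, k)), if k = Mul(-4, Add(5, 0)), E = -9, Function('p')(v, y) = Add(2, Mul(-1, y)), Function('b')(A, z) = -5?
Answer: 187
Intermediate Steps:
k = -20 (k = Mul(-4, 5) = -20)
Add(Function('p')(3, Function('b')(0, -3)), Mul(E, k)) = Add(Add(2, Mul(-1, -5)), Mul(-9, -20)) = Add(Add(2, 5), 180) = Add(7, 180) = 187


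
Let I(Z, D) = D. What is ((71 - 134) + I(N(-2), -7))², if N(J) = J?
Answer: 4900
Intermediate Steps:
((71 - 134) + I(N(-2), -7))² = ((71 - 134) - 7)² = (-63 - 7)² = (-70)² = 4900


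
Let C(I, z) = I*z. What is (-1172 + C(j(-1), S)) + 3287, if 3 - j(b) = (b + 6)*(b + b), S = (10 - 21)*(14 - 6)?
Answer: 971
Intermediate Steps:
S = -88 (S = -11*8 = -88)
j(b) = 3 - 2*b*(6 + b) (j(b) = 3 - (b + 6)*(b + b) = 3 - (6 + b)*2*b = 3 - 2*b*(6 + b))
(-1172 + C(j(-1), S)) + 3287 = (-1172 + (3 - 12*(-1) - 2*(-1)**2)*(-88)) + 3287 = (-1172 + (3 + 12 - 2*1)*(-88)) + 3287 = (-1172 + (3 + 12 - 2)*(-88)) + 3287 = (-1172 + 13*(-88)) + 3287 = (-1172 - 1144) + 3287 = -2316 + 3287 = 971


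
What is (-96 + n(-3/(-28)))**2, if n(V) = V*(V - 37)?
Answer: 6140759769/614656 ≈ 9990.6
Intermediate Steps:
n(V) = V*(-37 + V)
(-96 + n(-3/(-28)))**2 = (-96 + (-3/(-28))*(-37 - 3/(-28)))**2 = (-96 + (-3*(-1/28))*(-37 - 3*(-1/28)))**2 = (-96 + 3*(-37 + 3/28)/28)**2 = (-96 + (3/28)*(-1033/28))**2 = (-96 - 3099/784)**2 = (-78363/784)**2 = 6140759769/614656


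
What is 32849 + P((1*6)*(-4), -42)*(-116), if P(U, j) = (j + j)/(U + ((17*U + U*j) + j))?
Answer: 2925185/89 ≈ 32867.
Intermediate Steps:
P(U, j) = 2*j/(j + 18*U + U*j) (P(U, j) = (2*j)/(U + (j + 17*U + U*j)) = (2*j)/(j + 18*U + U*j) = 2*j/(j + 18*U + U*j))
32849 + P((1*6)*(-4), -42)*(-116) = 32849 + (2*(-42)/(-42 + 18*((1*6)*(-4)) + ((1*6)*(-4))*(-42)))*(-116) = 32849 + (2*(-42)/(-42 + 18*(6*(-4)) + (6*(-4))*(-42)))*(-116) = 32849 + (2*(-42)/(-42 + 18*(-24) - 24*(-42)))*(-116) = 32849 + (2*(-42)/(-42 - 432 + 1008))*(-116) = 32849 + (2*(-42)/534)*(-116) = 32849 + (2*(-42)*(1/534))*(-116) = 32849 - 14/89*(-116) = 32849 + 1624/89 = 2925185/89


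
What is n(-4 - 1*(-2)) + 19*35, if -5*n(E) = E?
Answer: 3327/5 ≈ 665.40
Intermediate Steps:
n(E) = -E/5
n(-4 - 1*(-2)) + 19*35 = -(-4 - 1*(-2))/5 + 19*35 = -(-4 + 2)/5 + 665 = -⅕*(-2) + 665 = ⅖ + 665 = 3327/5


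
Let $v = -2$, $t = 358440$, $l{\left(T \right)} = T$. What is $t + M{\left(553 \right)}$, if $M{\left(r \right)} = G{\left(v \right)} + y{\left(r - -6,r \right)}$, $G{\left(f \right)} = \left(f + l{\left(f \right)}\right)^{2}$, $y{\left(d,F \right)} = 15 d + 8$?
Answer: $366849$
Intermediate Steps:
$y{\left(d,F \right)} = 8 + 15 d$
$G{\left(f \right)} = 4 f^{2}$ ($G{\left(f \right)} = \left(f + f\right)^{2} = \left(2 f\right)^{2} = 4 f^{2}$)
$M{\left(r \right)} = 114 + 15 r$ ($M{\left(r \right)} = 4 \left(-2\right)^{2} + \left(8 + 15 \left(r - -6\right)\right) = 4 \cdot 4 + \left(8 + 15 \left(r + 6\right)\right) = 16 + \left(8 + 15 \left(6 + r\right)\right) = 16 + \left(8 + \left(90 + 15 r\right)\right) = 16 + \left(98 + 15 r\right) = 114 + 15 r$)
$t + M{\left(553 \right)} = 358440 + \left(114 + 15 \cdot 553\right) = 358440 + \left(114 + 8295\right) = 358440 + 8409 = 366849$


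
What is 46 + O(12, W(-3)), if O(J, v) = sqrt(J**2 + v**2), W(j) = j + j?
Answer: 46 + 6*sqrt(5) ≈ 59.416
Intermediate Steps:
W(j) = 2*j
46 + O(12, W(-3)) = 46 + sqrt(12**2 + (2*(-3))**2) = 46 + sqrt(144 + (-6)**2) = 46 + sqrt(144 + 36) = 46 + sqrt(180) = 46 + 6*sqrt(5)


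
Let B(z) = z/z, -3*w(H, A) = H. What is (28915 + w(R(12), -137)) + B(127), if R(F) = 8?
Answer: 86740/3 ≈ 28913.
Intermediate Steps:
w(H, A) = -H/3
B(z) = 1
(28915 + w(R(12), -137)) + B(127) = (28915 - 1/3*8) + 1 = (28915 - 8/3) + 1 = 86737/3 + 1 = 86740/3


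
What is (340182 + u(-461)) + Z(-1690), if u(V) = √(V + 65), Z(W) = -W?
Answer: 341872 + 6*I*√11 ≈ 3.4187e+5 + 19.9*I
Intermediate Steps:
u(V) = √(65 + V)
(340182 + u(-461)) + Z(-1690) = (340182 + √(65 - 461)) - 1*(-1690) = (340182 + √(-396)) + 1690 = (340182 + 6*I*√11) + 1690 = 341872 + 6*I*√11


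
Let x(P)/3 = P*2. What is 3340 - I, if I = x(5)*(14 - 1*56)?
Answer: 4600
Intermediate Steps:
x(P) = 6*P (x(P) = 3*(P*2) = 3*(2*P) = 6*P)
I = -1260 (I = (6*5)*(14 - 1*56) = 30*(14 - 56) = 30*(-42) = -1260)
3340 - I = 3340 - 1*(-1260) = 3340 + 1260 = 4600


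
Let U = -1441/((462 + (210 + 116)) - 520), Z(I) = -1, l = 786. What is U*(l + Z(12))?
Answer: -1131185/268 ≈ -4220.8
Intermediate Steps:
U = -1441/268 (U = -1441/((462 + 326) - 520) = -1441/(788 - 520) = -1441/268 ≈ -5.3769)
U*(l + Z(12)) = -1441*(786 - 1)/268 = -1441/268*785 = -1131185/268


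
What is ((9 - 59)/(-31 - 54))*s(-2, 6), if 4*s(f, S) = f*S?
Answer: -30/17 ≈ -1.7647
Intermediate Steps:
s(f, S) = S*f/4 (s(f, S) = (f*S)/4 = (S*f)/4 = S*f/4)
((9 - 59)/(-31 - 54))*s(-2, 6) = ((9 - 59)/(-31 - 54))*((¼)*6*(-2)) = -50/(-85)*(-3) = -50*(-1/85)*(-3) = (10/17)*(-3) = -30/17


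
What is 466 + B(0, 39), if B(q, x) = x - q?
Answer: 505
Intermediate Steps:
466 + B(0, 39) = 466 + (39 - 1*0) = 466 + (39 + 0) = 466 + 39 = 505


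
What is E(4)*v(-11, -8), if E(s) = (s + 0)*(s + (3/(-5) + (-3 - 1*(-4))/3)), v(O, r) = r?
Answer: -1792/15 ≈ -119.47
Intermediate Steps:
E(s) = s*(-4/15 + s) (E(s) = s*(s + (3*(-⅕) + (-3 + 4)*(⅓))) = s*(s + (-⅗ + 1*(⅓))) = s*(s + (-⅗ + ⅓)) = s*(s - 4/15) = s*(-4/15 + s))
E(4)*v(-11, -8) = ((1/15)*4*(-4 + 15*4))*(-8) = ((1/15)*4*(-4 + 60))*(-8) = ((1/15)*4*56)*(-8) = (224/15)*(-8) = -1792/15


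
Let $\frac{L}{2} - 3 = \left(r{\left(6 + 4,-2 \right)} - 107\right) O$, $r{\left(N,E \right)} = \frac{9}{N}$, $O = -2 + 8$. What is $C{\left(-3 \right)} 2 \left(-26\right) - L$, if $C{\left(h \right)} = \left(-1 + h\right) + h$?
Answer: $\frac{8156}{5} \approx 1631.2$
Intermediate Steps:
$O = 6$
$C{\left(h \right)} = -1 + 2 h$
$L = - \frac{6336}{5}$ ($L = 6 + 2 \left(\frac{9}{6 + 4} - 107\right) 6 = 6 + 2 \left(\frac{9}{10} - 107\right) 6 = 6 + 2 \left(\left(- \frac{1061}{10}\right) 6\right) = 6 + 2 \left(- \frac{3183}{5}\right) = 6 - \frac{6366}{5} = - \frac{6336}{5} \approx -1267.2$)
$C{\left(-3 \right)} 2 \left(-26\right) - L = \left(-1 + 2 \left(-3\right)\right) 2 \left(-26\right) - - \frac{6336}{5} = \left(-1 - 6\right) 2 \left(-26\right) + \frac{6336}{5} = \left(-7\right) 2 \left(-26\right) + \frac{6336}{5} = \left(-14\right) \left(-26\right) + \frac{6336}{5} = 364 + \frac{6336}{5} = \frac{8156}{5}$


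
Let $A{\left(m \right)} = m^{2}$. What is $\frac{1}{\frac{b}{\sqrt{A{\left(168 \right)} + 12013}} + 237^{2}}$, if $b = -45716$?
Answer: $\frac{2260072053}{126943897192301} + \frac{45716 \sqrt{40237}}{126943897192301} \approx 1.7876 \cdot 10^{-5}$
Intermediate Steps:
$\frac{1}{\frac{b}{\sqrt{A{\left(168 \right)} + 12013}} + 237^{2}} = \frac{1}{- \frac{45716}{\sqrt{168^{2} + 12013}} + 237^{2}} = \frac{1}{- \frac{45716}{\sqrt{28224 + 12013}} + 56169} = \frac{1}{- \frac{45716}{\sqrt{40237}} + 56169} = \frac{1}{- 45716 \frac{\sqrt{40237}}{40237} + 56169} = \frac{1}{- \frac{45716 \sqrt{40237}}{40237} + 56169} = \frac{1}{56169 - \frac{45716 \sqrt{40237}}{40237}}$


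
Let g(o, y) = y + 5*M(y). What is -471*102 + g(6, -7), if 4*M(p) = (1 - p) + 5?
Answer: -192131/4 ≈ -48033.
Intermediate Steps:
M(p) = 3/2 - p/4 (M(p) = ((1 - p) + 5)/4 = (6 - p)/4 = 3/2 - p/4)
g(o, y) = 15/2 - y/4 (g(o, y) = y + 5*(3/2 - y/4) = y + (15/2 - 5*y/4) = 15/2 - y/4)
-471*102 + g(6, -7) = -471*102 + (15/2 - ¼*(-7)) = -48042 + (15/2 + 7/4) = -48042 + 37/4 = -192131/4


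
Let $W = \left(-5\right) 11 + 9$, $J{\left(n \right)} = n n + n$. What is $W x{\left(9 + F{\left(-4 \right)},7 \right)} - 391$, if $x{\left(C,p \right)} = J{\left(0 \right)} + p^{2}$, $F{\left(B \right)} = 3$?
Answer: $-2645$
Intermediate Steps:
$J{\left(n \right)} = n + n^{2}$ ($J{\left(n \right)} = n^{2} + n = n + n^{2}$)
$W = -46$ ($W = -55 + 9 = -46$)
$x{\left(C,p \right)} = p^{2}$ ($x{\left(C,p \right)} = 0 \left(1 + 0\right) + p^{2} = 0 \cdot 1 + p^{2} = 0 + p^{2} = p^{2}$)
$W x{\left(9 + F{\left(-4 \right)},7 \right)} - 391 = - 46 \cdot 7^{2} - 391 = \left(-46\right) 49 - 391 = -2254 - 391 = -2645$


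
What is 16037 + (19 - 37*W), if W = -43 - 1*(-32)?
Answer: 16463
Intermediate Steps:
W = -11 (W = -43 + 32 = -11)
16037 + (19 - 37*W) = 16037 + (19 - 37*(-11)) = 16037 + (19 + 407) = 16037 + 426 = 16463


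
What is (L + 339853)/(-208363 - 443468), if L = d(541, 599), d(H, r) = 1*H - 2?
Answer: -113464/217277 ≈ -0.52221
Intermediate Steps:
d(H, r) = -2 + H (d(H, r) = H - 2 = -2 + H)
L = 539 (L = -2 + 541 = 539)
(L + 339853)/(-208363 - 443468) = (539 + 339853)/(-208363 - 443468) = 340392/(-651831) = 340392*(-1/651831) = -113464/217277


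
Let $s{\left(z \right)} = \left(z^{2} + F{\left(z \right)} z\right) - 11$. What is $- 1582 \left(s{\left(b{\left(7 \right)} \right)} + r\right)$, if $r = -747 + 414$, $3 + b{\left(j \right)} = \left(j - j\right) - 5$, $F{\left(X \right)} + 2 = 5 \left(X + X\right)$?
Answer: $-594832$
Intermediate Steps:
$F{\left(X \right)} = -2 + 10 X$ ($F{\left(X \right)} = -2 + 5 \left(X + X\right) = -2 + 5 \cdot 2 X = -2 + 10 X$)
$b{\left(j \right)} = -8$ ($b{\left(j \right)} = -3 + \left(\left(j - j\right) - 5\right) = -3 + \left(0 - 5\right) = -3 - 5 = -8$)
$s{\left(z \right)} = -11 + z^{2} + z \left(-2 + 10 z\right)$ ($s{\left(z \right)} = \left(z^{2} + \left(-2 + 10 z\right) z\right) - 11 = \left(z^{2} + z \left(-2 + 10 z\right)\right) - 11 = -11 + z^{2} + z \left(-2 + 10 z\right)$)
$r = -333$
$- 1582 \left(s{\left(b{\left(7 \right)} \right)} + r\right) = - 1582 \left(\left(-11 - -16 + 11 \left(-8\right)^{2}\right) - 333\right) = - 1582 \left(\left(-11 + 16 + 11 \cdot 64\right) - 333\right) = - 1582 \left(\left(-11 + 16 + 704\right) - 333\right) = - 1582 \left(709 - 333\right) = \left(-1582\right) 376 = -594832$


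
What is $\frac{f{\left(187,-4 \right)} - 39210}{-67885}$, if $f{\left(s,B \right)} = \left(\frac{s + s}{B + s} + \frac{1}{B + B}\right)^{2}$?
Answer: $\frac{84030745679}{145497648960} \approx 0.57754$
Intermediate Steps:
$f{\left(s,B \right)} = \left(\frac{1}{2 B} + \frac{2 s}{B + s}\right)^{2}$ ($f{\left(s,B \right)} = \left(\frac{2 s}{B + s} + \frac{1}{2 B}\right)^{2} = \left(\frac{1}{2 B} + \frac{2 s}{B + s}\right)^{2}$)
$\frac{f{\left(187,-4 \right)} - 39210}{-67885} = \frac{\frac{\left(-4 + 187 + 4 \left(-4\right) 187\right)^{2}}{4 \cdot 16 \left(-4 + 187\right)^{2}} - 39210}{-67885} = \left(\frac{1}{4} \cdot \frac{1}{16} \cdot \frac{1}{33489} \left(-4 + 187 - 2992\right)^{2} - 39210\right) \left(- \frac{1}{67885}\right) = \left(\frac{1}{4} \cdot \frac{1}{16} \cdot \frac{1}{33489} \left(-2809\right)^{2} - 39210\right) \left(- \frac{1}{67885}\right) = \left(\frac{1}{4} \cdot \frac{1}{16} \cdot \frac{1}{33489} \cdot 7890481 - 39210\right) \left(- \frac{1}{67885}\right) = \left(\frac{7890481}{2143296} - 39210\right) \left(- \frac{1}{67885}\right) = \left(- \frac{84030745679}{2143296}\right) \left(- \frac{1}{67885}\right) = \frac{84030745679}{145497648960}$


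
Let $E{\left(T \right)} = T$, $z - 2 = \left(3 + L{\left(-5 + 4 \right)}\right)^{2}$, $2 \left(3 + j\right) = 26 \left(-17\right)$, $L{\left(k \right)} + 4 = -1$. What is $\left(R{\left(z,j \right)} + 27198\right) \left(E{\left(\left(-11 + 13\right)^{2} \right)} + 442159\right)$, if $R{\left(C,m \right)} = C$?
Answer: $12028602252$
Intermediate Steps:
$L{\left(k \right)} = -5$ ($L{\left(k \right)} = -4 - 1 = -5$)
$j = -224$ ($j = -3 + \frac{26 \left(-17\right)}{2} = -3 + \frac{1}{2} \left(-442\right) = -3 - 221 = -224$)
$z = 6$ ($z = 2 + \left(3 - 5\right)^{2} = 2 + \left(-2\right)^{2} = 2 + 4 = 6$)
$\left(R{\left(z,j \right)} + 27198\right) \left(E{\left(\left(-11 + 13\right)^{2} \right)} + 442159\right) = \left(6 + 27198\right) \left(\left(-11 + 13\right)^{2} + 442159\right) = 27204 \left(2^{2} + 442159\right) = 27204 \left(4 + 442159\right) = 27204 \cdot 442163 = 12028602252$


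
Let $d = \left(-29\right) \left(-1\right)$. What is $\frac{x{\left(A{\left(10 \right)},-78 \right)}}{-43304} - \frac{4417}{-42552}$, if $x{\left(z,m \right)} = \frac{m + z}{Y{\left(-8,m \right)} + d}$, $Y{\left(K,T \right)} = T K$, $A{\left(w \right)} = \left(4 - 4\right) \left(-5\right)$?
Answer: $\frac{15613136195}{150408086328} \approx 0.10381$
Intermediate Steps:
$d = 29$
$A{\left(w \right)} = 0$ ($A{\left(w \right)} = 0 \left(-5\right) = 0$)
$Y{\left(K,T \right)} = K T$
$x{\left(z,m \right)} = \frac{m + z}{29 - 8 m}$ ($x{\left(z,m \right)} = \frac{m + z}{- 8 m + 29} = \frac{m + z}{29 - 8 m}$)
$\frac{x{\left(A{\left(10 \right)},-78 \right)}}{-43304} - \frac{4417}{-42552} = \frac{\frac{1}{-29 + 8 \left(-78\right)} \left(\left(-1\right) \left(-78\right) - 0\right)}{-43304} - \frac{4417}{-42552} = \frac{78 + 0}{-29 - 624} \left(- \frac{1}{43304}\right) - - \frac{4417}{42552} = \frac{1}{-653} \cdot 78 \left(- \frac{1}{43304}\right) + \frac{4417}{42552} = \left(- \frac{1}{653}\right) 78 \left(- \frac{1}{43304}\right) + \frac{4417}{42552} = \left(- \frac{78}{653}\right) \left(- \frac{1}{43304}\right) + \frac{4417}{42552} = \frac{39}{14138756} + \frac{4417}{42552} = \frac{15613136195}{150408086328}$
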